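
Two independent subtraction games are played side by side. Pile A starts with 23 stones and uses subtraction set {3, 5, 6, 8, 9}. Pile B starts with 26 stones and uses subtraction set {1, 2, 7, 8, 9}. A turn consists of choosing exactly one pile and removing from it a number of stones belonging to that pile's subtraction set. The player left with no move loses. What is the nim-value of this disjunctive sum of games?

7

Pile A, S = {3, 5, 6, 8, 9}:
G(0) = 0
G(1) = mex{} = 0
G(2) = mex{} = 0
G(3) = mex{0} = 1
G(4) = mex{0} = 1
G(5) = mex{0,0} = 1
G(6) = mex{1,0,0} = 2
G(7) = mex{1,0,0} = 2
G(8) = mex{1,1,0,0} = 2
G(9) = mex{2,1,1,0,0} = 3
G(10) = mex{2,1,1,0,0} = 3
G(11) = mex{2,2,1,1,0} = 3
G(12) = mex{3,2,2,1,1} = 0
G(13) = mex{3,2,2,1,1} = 0
G(14) = mex{3,3,2,2,1} = 0
G(15) = mex{0,3,3,2,2} = 1
G(16) = mex{0,3,3,2,2} = 1
G(17) = mex{0,0,3,3,2} = 1
G(18) = mex{1,0,0,3,3} = 2
G(19) = mex{1,0,0,3,3} = 2
G(20) = mex{1,1,0,0,3} = 2
G(21) = mex{2,1,1,0,0} = 3
G(22) = mex{2,1,1,0,0} = 3
G(23) = mex{2,2,1,1,0} = 3
G_A(23) = 3.
Pile B, S = {1, 2, 7, 8, 9}:
G(0) = 0
G(1) = mex{0} = 1
G(2) = mex{1,0} = 2
G(3) = mex{2,1} = 0
G(4) = mex{0,2} = 1
G(5) = mex{1,0} = 2
G(6) = mex{2,1} = 0
G(7) = mex{0,2,0} = 1
G(8) = mex{1,0,1,0} = 2
G(9) = mex{2,1,2,1,0} = 3
G(10) = mex{3,2,0,2,1} = 4
G(11) = mex{4,3,1,0,2} = 5
G(12) = mex{5,4,2,1,0} = 3
G(13) = mex{3,5,0,2,1} = 4
G(14) = mex{4,3,1,0,2} = 5
G(15) = mex{5,4,2,1,0} = 3
G(16) = mex{3,5,3,2,1} = 0
G(17) = mex{0,3,4,3,2} = 1
G(18) = mex{1,0,5,4,3} = 2
G(19) = mex{2,1,3,5,4} = 0
G(20) = mex{0,2,4,3,5} = 1
G(21) = mex{1,0,5,4,3} = 2
G(22) = mex{2,1,3,5,4} = 0
G(23) = mex{0,2,0,3,5} = 1
G(24) = mex{1,0,1,0,3} = 2
G(25) = mex{2,1,2,1,0} = 3
G(26) = mex{3,2,0,2,1} = 4
G_B(26) = 4.
Combined Grundy value = 3 ⊕ 4 = 7.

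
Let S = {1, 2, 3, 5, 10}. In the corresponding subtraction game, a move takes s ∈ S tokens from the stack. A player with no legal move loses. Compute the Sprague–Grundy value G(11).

3

n :  0  1  2  3  4  5  6  7  8  9 10 11
G :  0  1  2  3  0  1  2  3  0  1  2  3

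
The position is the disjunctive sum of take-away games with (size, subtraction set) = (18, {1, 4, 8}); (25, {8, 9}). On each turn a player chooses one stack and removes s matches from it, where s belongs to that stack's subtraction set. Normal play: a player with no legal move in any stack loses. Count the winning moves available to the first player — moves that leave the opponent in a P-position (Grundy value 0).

Stack A, S = {1, 4, 8}:
G(0) = 0
G(1) = mex{0} = 1
G(2) = mex{1} = 0
G(3) = mex{0} = 1
G(4) = mex{1,0} = 2
G(5) = mex{2,1} = 0
G(6) = mex{0,0} = 1
G(7) = mex{1,1} = 0
G(8) = mex{0,2,0} = 1
G(9) = mex{1,0,1} = 2
G(10) = mex{2,1,0} = 3
G(11) = mex{3,0,1} = 2
G(12) = mex{2,1,2} = 0
G(13) = mex{0,2,0} = 1
G(14) = mex{1,3,1} = 0
G(15) = mex{0,2,0} = 1
G(16) = mex{1,0,1} = 2
G(17) = mex{2,1,2} = 0
G(18) = mex{0,0,3} = 1
G_A(18) = 1.
Stack B, S = {8, 9}:
n :  0  1  2  3  4  5  6  7  8  9 10 11 12 13 14 15 16 17 18 19 20 21 22 23 24 25
G :  0  0  0  0  0  0  0  0  1  1  1  1  1  1  1  1  2  0  0  0  0  0  0  0  0  1
G_B(25) = 1.
Combined Grundy value = 1 ⊕ 1 = 0.
A winning move leaves total XOR = 0, i.e. changes one component's Grundy value g to g ⊕ X where X is the current total.
Stack A: target g' = 1⊕0 = 1, but every legal move changes the Grundy value (mex property), so 0 moves.
Stack B: target g' = 1⊕0 = 1, but every legal move changes the Grundy value (mex property), so 0 moves.

0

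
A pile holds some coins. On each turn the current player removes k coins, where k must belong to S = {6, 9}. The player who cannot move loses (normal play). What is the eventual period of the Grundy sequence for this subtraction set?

G(0) = 0
G(1) = mex{} = 0
G(2) = mex{} = 0
G(3) = mex{} = 0
G(4) = mex{} = 0
G(5) = mex{} = 0
G(6) = mex{0} = 1
G(7) = mex{0} = 1
G(8) = mex{0} = 1
G(9) = mex{0,0} = 1
G(10) = mex{0,0} = 1
G(11) = mex{0,0} = 1
G(12) = mex{1,0} = 2
G(13) = mex{1,0} = 2
G(14) = mex{1,0} = 2
G(15) = mex{1,1} = 0
G(16) = mex{1,1} = 0
G(17) = mex{1,1} = 0
G(18) = mex{2,1} = 0
G(19) = mex{2,1} = 0
G(20) = mex{2,1} = 0
G(21) = mex{0,2} = 1
G(22) = mex{0,2} = 1
G(23) = mex{0,2} = 1
G(24) = mex{0,0} = 1
G(25) = mex{0,0} = 1
G(26) = mex{0,0} = 1
G(27) = mex{1,0} = 2
G(28) = mex{1,0} = 2
G(29) = mex{1,0} = 2
G(30) = mex{1,1} = 0
G(31) = mex{1,1} = 0
G(n+15) = G(n) holds for n = 0,…,8 (a full window of length max(S) = 9), so the sequence is purely periodic with period 15.

15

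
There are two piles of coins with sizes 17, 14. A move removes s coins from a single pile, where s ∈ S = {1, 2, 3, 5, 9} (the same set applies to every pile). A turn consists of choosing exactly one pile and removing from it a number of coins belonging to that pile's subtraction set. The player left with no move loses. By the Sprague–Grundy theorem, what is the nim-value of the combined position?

All piles use S = {1, 2, 3, 5, 9}:
n :  0  1  2  3  4  5  6  7  8  9 10 11 12 13 14 15 16 17
G :  0  1  2  3  0  1  2  3  0  1  2  3  0  1  2  3  0  1
Pile A: G(17) = 1.
Pile B: G(14) = 2.
Combined Grundy value = 1 ⊕ 2 = 3.

3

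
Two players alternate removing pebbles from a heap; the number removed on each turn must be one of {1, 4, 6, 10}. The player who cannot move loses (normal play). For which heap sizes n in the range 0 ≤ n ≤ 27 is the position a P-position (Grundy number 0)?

0, 2, 5, 7, 14, 16, 19, 21

G(0) = 0
G(1) = mex{0} = 1
G(2) = mex{1} = 0
G(3) = mex{0} = 1
G(4) = mex{1,0} = 2
G(5) = mex{2,1} = 0
G(6) = mex{0,0,0} = 1
G(7) = mex{1,1,1} = 0
G(8) = mex{0,2,0} = 1
G(9) = mex{1,0,1} = 2
G(10) = mex{2,1,2,0} = 3
G(11) = mex{3,0,0,1} = 2
G(12) = mex{2,1,1,0} = 3
G(13) = mex{3,2,0,1} = 4
G(14) = mex{4,3,1,2} = 0
G(15) = mex{0,2,2,0} = 1
G(16) = mex{1,3,3,1} = 0
G(17) = mex{0,4,2,0} = 1
G(18) = mex{1,0,3,1} = 2
G(19) = mex{2,1,4,2} = 0
G(20) = mex{0,0,0,3} = 1
G(21) = mex{1,1,1,2} = 0
G(22) = mex{0,2,0,3} = 1
G(23) = mex{1,0,1,4} = 2
G(24) = mex{2,1,2,0} = 3
G(25) = mex{3,0,0,1} = 2
G(26) = mex{2,1,1,0} = 3
G(27) = mex{3,2,0,1} = 4
P-positions are exactly the n with G(n) = 0.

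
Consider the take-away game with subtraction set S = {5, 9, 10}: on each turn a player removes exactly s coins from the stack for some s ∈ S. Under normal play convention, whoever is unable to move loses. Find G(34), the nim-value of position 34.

0

n :  0  1  2  3  4  5  6  7  8  9 10 11 12 13 14 15 16 17 18 19 20 21 22 23 24 25 26 27 28 29 30 31 32 33 34
G :  0  0  0  0  0  1  1  1  1  1  2  2  2  2  2  0  0  0  0  0  1  1  1  1  1  2  2  2  2  2  0  0  0  0  0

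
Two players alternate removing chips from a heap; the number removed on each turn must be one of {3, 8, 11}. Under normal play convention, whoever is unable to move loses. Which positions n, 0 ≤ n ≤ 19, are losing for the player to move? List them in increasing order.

0, 1, 2, 6, 7, 16

G(0) = 0
G(1) = mex{} = 0
G(2) = mex{} = 0
G(3) = mex{0} = 1
G(4) = mex{0} = 1
G(5) = mex{0} = 1
G(6) = mex{1} = 0
G(7) = mex{1} = 0
G(8) = mex{1,0} = 2
G(9) = mex{0,0} = 1
G(10) = mex{0,0} = 1
G(11) = mex{2,1,0} = 3
G(12) = mex{1,1,0} = 2
G(13) = mex{1,1,0} = 2
G(14) = mex{3,0,1} = 2
G(15) = mex{2,0,1} = 3
G(16) = mex{2,2,1} = 0
G(17) = mex{2,1,0} = 3
G(18) = mex{3,1,0} = 2
G(19) = mex{0,3,2} = 1
P-positions are exactly the n with G(n) = 0.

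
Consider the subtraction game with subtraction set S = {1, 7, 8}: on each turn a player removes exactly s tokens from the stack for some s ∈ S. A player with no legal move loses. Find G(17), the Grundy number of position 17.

0

G(0) = 0
G(1) = mex{0} = 1
G(2) = mex{1} = 0
G(3) = mex{0} = 1
G(4) = mex{1} = 0
G(5) = mex{0} = 1
G(6) = mex{1} = 0
G(7) = mex{0,0} = 1
G(8) = mex{1,1,0} = 2
G(9) = mex{2,0,1} = 3
G(10) = mex{3,1,0} = 2
G(11) = mex{2,0,1} = 3
G(12) = mex{3,1,0} = 2
G(13) = mex{2,0,1} = 3
G(14) = mex{3,1,0} = 2
G(15) = mex{2,2,1} = 0
G(16) = mex{0,3,2} = 1
G(17) = mex{1,2,3} = 0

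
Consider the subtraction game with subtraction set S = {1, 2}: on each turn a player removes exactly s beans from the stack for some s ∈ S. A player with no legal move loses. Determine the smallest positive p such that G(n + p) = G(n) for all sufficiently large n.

G(0) = 0
G(1) = mex{0} = 1
G(2) = mex{1,0} = 2
G(3) = mex{2,1} = 0
G(4) = mex{0,2} = 1
G(5) = mex{1,0} = 2
G(6) = mex{2,1} = 0
G(7) = mex{0,2} = 1
G(8) = mex{1,0} = 2
G(9) = mex{2,1} = 0
G(10) = mex{0,2} = 1
G(11) = mex{1,0} = 2
G(12) = mex{2,1} = 0
G(13) = mex{0,2} = 1
G(14) = mex{1,0} = 2
G(n+3) = G(n) holds for n = 0,…,1 (a full window of length max(S) = 2), so the sequence is purely periodic with period 3.

3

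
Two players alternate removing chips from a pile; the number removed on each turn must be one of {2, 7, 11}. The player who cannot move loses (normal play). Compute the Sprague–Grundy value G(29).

1

G(0) = 0
G(1) = mex{} = 0
G(2) = mex{0} = 1
G(3) = mex{0} = 1
G(4) = mex{1} = 0
G(5) = mex{1} = 0
G(6) = mex{0} = 1
G(7) = mex{0,0} = 1
G(8) = mex{1,0} = 2
G(9) = mex{1,1} = 0
G(10) = mex{2,1} = 0
G(11) = mex{0,0,0} = 1
G(12) = mex{0,0,0} = 1
G(13) = mex{1,1,1} = 0
G(14) = mex{1,1,1} = 0
G(15) = mex{0,2,0} = 1
G(16) = mex{0,0,0} = 1
G(17) = mex{1,0,1} = 2
G(18) = mex{1,1,1} = 0
G(19) = mex{2,1,2} = 0
G(20) = mex{0,0,0} = 1
G(21) = mex{0,0,0} = 1
G(22) = mex{1,1,1} = 0
G(23) = mex{1,1,1} = 0
G(24) = mex{0,2,0} = 1
G(25) = mex{0,0,0} = 1
G(26) = mex{1,0,1} = 2
G(27) = mex{1,1,1} = 0
G(28) = mex{2,1,2} = 0
G(29) = mex{0,0,0} = 1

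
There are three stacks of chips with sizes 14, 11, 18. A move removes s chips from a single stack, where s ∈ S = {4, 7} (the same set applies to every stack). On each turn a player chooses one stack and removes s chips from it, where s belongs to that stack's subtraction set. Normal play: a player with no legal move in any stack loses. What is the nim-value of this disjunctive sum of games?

1

All stacks use S = {4, 7}:
G(0) = 0
G(1) = mex{} = 0
G(2) = mex{} = 0
G(3) = mex{} = 0
G(4) = mex{0} = 1
G(5) = mex{0} = 1
G(6) = mex{0} = 1
G(7) = mex{0,0} = 1
G(8) = mex{1,0} = 2
G(9) = mex{1,0} = 2
G(10) = mex{1,0} = 2
G(11) = mex{1,1} = 0
G(12) = mex{2,1} = 0
G(13) = mex{2,1} = 0
G(14) = mex{2,1} = 0
G(15) = mex{0,2} = 1
G(16) = mex{0,2} = 1
G(17) = mex{0,2} = 1
G(18) = mex{0,0} = 1
Stack A: G(14) = 0.
Stack B: G(11) = 0.
Stack C: G(18) = 1.
Combined Grundy value = 0 ⊕ 0 ⊕ 1 = 1.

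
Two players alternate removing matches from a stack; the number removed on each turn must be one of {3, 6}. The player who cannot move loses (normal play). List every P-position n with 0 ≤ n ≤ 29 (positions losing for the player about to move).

0, 1, 2, 9, 10, 11, 18, 19, 20, 27, 28, 29

n :  0  1  2  3  4  5  6  7  8  9 10 11 12 13 14 15 16 17 18 19 20 21 22 23 24 25 26 27 28 29
G :  0  0  0  1  1  1  2  2  2  0  0  0  1  1  1  2  2  2  0  0  0  1  1  1  2  2  2  0  0  0
P-positions are exactly the n with G(n) = 0.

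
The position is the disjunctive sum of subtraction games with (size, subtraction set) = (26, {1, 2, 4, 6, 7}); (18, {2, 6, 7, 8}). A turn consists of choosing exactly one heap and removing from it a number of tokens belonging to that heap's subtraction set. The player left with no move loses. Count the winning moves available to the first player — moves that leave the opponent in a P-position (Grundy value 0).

3

Heap A, S = {1, 2, 4, 6, 7}:
n :  0  1  2  3  4  5  6  7  8  9 10 11 12 13 14 15 16 17 18 19 20 21 22 23 24 25 26
G :  0  1  2  0  1  2  3  4  0  1  2  0  1  2  3  4  0  1  2  0  1  2  3  4  0  1  2
G_A(26) = 2.
Heap B, S = {2, 6, 7, 8}:
G(0) = 0
G(1) = mex{} = 0
G(2) = mex{0} = 1
G(3) = mex{0} = 1
G(4) = mex{1} = 0
G(5) = mex{1} = 0
G(6) = mex{0,0} = 1
G(7) = mex{0,0,0} = 1
G(8) = mex{1,1,0,0} = 2
G(9) = mex{1,1,1,0} = 2
G(10) = mex{2,0,1,1} = 3
G(11) = mex{2,0,0,1} = 3
G(12) = mex{3,1,0,0} = 2
G(13) = mex{3,1,1,0} = 2
G(14) = mex{2,2,1,1} = 0
G(15) = mex{2,2,2,1} = 0
G(16) = mex{0,3,2,2} = 1
G(17) = mex{0,3,3,2} = 1
G(18) = mex{1,2,3,3} = 0
G_B(18) = 0.
Combined Grundy value = 2 ⊕ 0 = 2.
A winning move leaves total XOR = 0, i.e. changes one component's Grundy value g to g ⊕ X where X is the current total.
Heap A: need g' = 2⊕2 = 0. Options: 26−1→G=1, 26−2→G=0, 26−4→G=3, 26−6→G=1, 26−7→G=0. Hits: 2.
Heap B: need g' = 0⊕2 = 2. Options: 18−2→G=1, 18−6→G=2, 18−7→G=3, 18−8→G=3. Hits: 1.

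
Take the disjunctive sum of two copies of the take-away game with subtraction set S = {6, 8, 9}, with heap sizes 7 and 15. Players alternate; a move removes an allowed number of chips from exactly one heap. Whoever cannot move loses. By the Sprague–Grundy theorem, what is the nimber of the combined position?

All heaps use S = {6, 8, 9}:
G(0) = 0
G(1) = mex{} = 0
G(2) = mex{} = 0
G(3) = mex{} = 0
G(4) = mex{} = 0
G(5) = mex{} = 0
G(6) = mex{0} = 1
G(7) = mex{0} = 1
G(8) = mex{0,0} = 1
G(9) = mex{0,0,0} = 1
G(10) = mex{0,0,0} = 1
G(11) = mex{0,0,0} = 1
G(12) = mex{1,0,0} = 2
G(13) = mex{1,0,0} = 2
G(14) = mex{1,1,0} = 2
G(15) = mex{1,1,1} = 0
Heap A: G(7) = 1.
Heap B: G(15) = 0.
Combined Grundy value = 1 ⊕ 0 = 1.

1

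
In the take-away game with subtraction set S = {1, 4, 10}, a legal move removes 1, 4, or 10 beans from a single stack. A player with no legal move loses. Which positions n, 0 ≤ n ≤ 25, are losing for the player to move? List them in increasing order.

G(0) = 0
G(1) = mex{0} = 1
G(2) = mex{1} = 0
G(3) = mex{0} = 1
G(4) = mex{1,0} = 2
G(5) = mex{2,1} = 0
G(6) = mex{0,0} = 1
G(7) = mex{1,1} = 0
G(8) = mex{0,2} = 1
G(9) = mex{1,0} = 2
G(10) = mex{2,1,0} = 3
G(11) = mex{3,0,1} = 2
G(12) = mex{2,1,0} = 3
G(13) = mex{3,2,1} = 0
G(14) = mex{0,3,2} = 1
G(15) = mex{1,2,0} = 3
G(16) = mex{3,3,1} = 0
G(17) = mex{0,0,0} = 1
G(18) = mex{1,1,1} = 0
G(19) = mex{0,3,2} = 1
G(20) = mex{1,0,3} = 2
G(21) = mex{2,1,2} = 0
G(22) = mex{0,0,3} = 1
G(23) = mex{1,1,0} = 2
G(24) = mex{2,2,1} = 0
G(25) = mex{0,0,3} = 1
P-positions are exactly the n with G(n) = 0.

0, 2, 5, 7, 13, 16, 18, 21, 24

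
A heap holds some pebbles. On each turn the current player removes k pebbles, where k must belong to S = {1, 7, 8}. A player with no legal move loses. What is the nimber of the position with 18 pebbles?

n :  0  1  2  3  4  5  6  7  8  9 10 11 12 13 14 15 16 17 18
G :  0  1  0  1  0  1  0  1  2  3  2  3  2  3  2  0  1  0  1

1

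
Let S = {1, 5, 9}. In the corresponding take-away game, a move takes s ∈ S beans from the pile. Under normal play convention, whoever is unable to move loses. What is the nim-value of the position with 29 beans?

G(0) = 0
G(1) = mex{0} = 1
G(2) = mex{1} = 0
G(3) = mex{0} = 1
G(4) = mex{1} = 0
G(5) = mex{0,0} = 1
G(6) = mex{1,1} = 0
G(7) = mex{0,0} = 1
G(8) = mex{1,1} = 0
G(9) = mex{0,0,0} = 1
G(10) = mex{1,1,1} = 0
G(11) = mex{0,0,0} = 1
G(12) = mex{1,1,1} = 0
G(13) = mex{0,0,0} = 1
G(14) = mex{1,1,1} = 0
G(15) = mex{0,0,0} = 1
G(16) = mex{1,1,1} = 0
G(17) = mex{0,0,0} = 1
G(18) = mex{1,1,1} = 0
G(19) = mex{0,0,0} = 1
G(20) = mex{1,1,1} = 0
G(21) = mex{0,0,0} = 1
G(22) = mex{1,1,1} = 0
G(23) = mex{0,0,0} = 1
G(24) = mex{1,1,1} = 0
G(25) = mex{0,0,0} = 1
G(26) = mex{1,1,1} = 0
G(27) = mex{0,0,0} = 1
G(28) = mex{1,1,1} = 0
G(29) = mex{0,0,0} = 1

1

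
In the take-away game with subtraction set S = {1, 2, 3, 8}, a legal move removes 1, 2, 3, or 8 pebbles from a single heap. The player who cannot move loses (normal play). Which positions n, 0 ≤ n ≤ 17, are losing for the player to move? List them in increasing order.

0, 4, 9, 13

G(0) = 0
G(1) = mex{0} = 1
G(2) = mex{1,0} = 2
G(3) = mex{2,1,0} = 3
G(4) = mex{3,2,1} = 0
G(5) = mex{0,3,2} = 1
G(6) = mex{1,0,3} = 2
G(7) = mex{2,1,0} = 3
G(8) = mex{3,2,1,0} = 4
G(9) = mex{4,3,2,1} = 0
G(10) = mex{0,4,3,2} = 1
G(11) = mex{1,0,4,3} = 2
G(12) = mex{2,1,0,0} = 3
G(13) = mex{3,2,1,1} = 0
G(14) = mex{0,3,2,2} = 1
G(15) = mex{1,0,3,3} = 2
G(16) = mex{2,1,0,4} = 3
G(17) = mex{3,2,1,0} = 4
P-positions are exactly the n with G(n) = 0.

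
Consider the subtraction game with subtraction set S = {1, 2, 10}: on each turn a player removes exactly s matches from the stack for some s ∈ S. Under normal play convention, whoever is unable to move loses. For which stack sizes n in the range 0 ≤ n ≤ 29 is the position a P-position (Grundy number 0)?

0, 3, 6, 9, 12, 15, 18, 21, 24, 27

n :  0  1  2  3  4  5  6  7  8  9 10 11 12 13 14 15 16 17 18 19 20 21 22 23 24 25 26 27 28 29
G :  0  1  2  0  1  2  0  1  2  0  1  2  0  1  2  0  1  2  0  1  2  0  1  2  0  1  2  0  1  2
P-positions are exactly the n with G(n) = 0.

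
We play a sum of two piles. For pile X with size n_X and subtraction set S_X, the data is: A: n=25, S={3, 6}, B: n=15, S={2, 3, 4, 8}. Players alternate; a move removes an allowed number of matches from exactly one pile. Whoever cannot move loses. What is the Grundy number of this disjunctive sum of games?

Pile A, S = {3, 6}:
G(0) = 0
G(1) = mex{} = 0
G(2) = mex{} = 0
G(3) = mex{0} = 1
G(4) = mex{0} = 1
G(5) = mex{0} = 1
G(6) = mex{1,0} = 2
G(7) = mex{1,0} = 2
G(8) = mex{1,0} = 2
G(9) = mex{2,1} = 0
G(10) = mex{2,1} = 0
G(11) = mex{2,1} = 0
G(12) = mex{0,2} = 1
G(13) = mex{0,2} = 1
G(14) = mex{0,2} = 1
G(15) = mex{1,0} = 2
G(16) = mex{1,0} = 2
G(17) = mex{1,0} = 2
G(18) = mex{2,1} = 0
G(19) = mex{2,1} = 0
G(20) = mex{2,1} = 0
G(21) = mex{0,2} = 1
G(22) = mex{0,2} = 1
G(23) = mex{0,2} = 1
G(24) = mex{1,0} = 2
G(25) = mex{1,0} = 2
G_A(25) = 2.
Pile B, S = {2, 3, 4, 8}:
G(0) = 0
G(1) = mex{} = 0
G(2) = mex{0} = 1
G(3) = mex{0,0} = 1
G(4) = mex{1,0,0} = 2
G(5) = mex{1,1,0} = 2
G(6) = mex{2,1,1} = 0
G(7) = mex{2,2,1} = 0
G(8) = mex{0,2,2,0} = 1
G(9) = mex{0,0,2,0} = 1
G(10) = mex{1,0,0,1} = 2
G(11) = mex{1,1,0,1} = 2
G(12) = mex{2,1,1,2} = 0
G(13) = mex{2,2,1,2} = 0
G(14) = mex{0,2,2,0} = 1
G(15) = mex{0,0,2,0} = 1
G_B(15) = 1.
Combined Grundy value = 2 ⊕ 1 = 3.

3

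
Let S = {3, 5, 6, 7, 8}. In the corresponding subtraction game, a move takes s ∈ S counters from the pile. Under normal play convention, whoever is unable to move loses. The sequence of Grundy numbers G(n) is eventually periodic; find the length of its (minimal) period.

11

G(0) = 0
G(1) = mex{} = 0
G(2) = mex{} = 0
G(3) = mex{0} = 1
G(4) = mex{0} = 1
G(5) = mex{0,0} = 1
G(6) = mex{1,0,0} = 2
G(7) = mex{1,0,0,0} = 2
G(8) = mex{1,1,0,0,0} = 2
G(9) = mex{2,1,1,0,0} = 3
G(10) = mex{2,1,1,1,0} = 3
G(11) = mex{2,2,1,1,1} = 0
G(12) = mex{3,2,2,1,1} = 0
G(13) = mex{3,2,2,2,1} = 0
G(14) = mex{0,3,2,2,2} = 1
G(15) = mex{0,3,3,2,2} = 1
G(16) = mex{0,0,3,3,2} = 1
G(17) = mex{1,0,0,3,3} = 2
G(18) = mex{1,0,0,0,3} = 2
G(19) = mex{1,1,0,0,0} = 2
G(20) = mex{2,1,1,0,0} = 3
G(21) = mex{2,1,1,1,0} = 3
G(22) = mex{2,2,1,1,1} = 0
G(23) = mex{3,2,2,1,1} = 0
G(n+11) = G(n) holds for n = 0,…,7 (a full window of length max(S) = 8), so the sequence is purely periodic with period 11.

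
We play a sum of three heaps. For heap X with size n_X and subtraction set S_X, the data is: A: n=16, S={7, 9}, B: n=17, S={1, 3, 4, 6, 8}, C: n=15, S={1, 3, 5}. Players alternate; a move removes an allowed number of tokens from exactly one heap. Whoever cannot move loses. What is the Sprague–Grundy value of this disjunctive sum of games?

0

Heap A, S = {7, 9}:
n :  0  1  2  3  4  5  6  7  8  9 10 11 12 13 14 15 16
G :  0  0  0  0  0  0  0  1  1  1  1  1  1  1  2  2  0
G_A(16) = 0.
Heap B, S = {1, 3, 4, 6, 8}:
G(0) = 0
G(1) = mex{0} = 1
G(2) = mex{1} = 0
G(3) = mex{0,0} = 1
G(4) = mex{1,1,0} = 2
G(5) = mex{2,0,1} = 3
G(6) = mex{3,1,0,0} = 2
G(7) = mex{2,2,1,1} = 0
G(8) = mex{0,3,2,0,0} = 1
G(9) = mex{1,2,3,1,1} = 0
G(10) = mex{0,0,2,2,0} = 1
G(11) = mex{1,1,0,3,1} = 2
G(12) = mex{2,0,1,2,2} = 3
G(13) = mex{3,1,0,0,3} = 2
G(14) = mex{2,2,1,1,2} = 0
G(15) = mex{0,3,2,0,0} = 1
G(16) = mex{1,2,3,1,1} = 0
G(17) = mex{0,0,2,2,0} = 1
G_B(17) = 1.
Heap C, S = {1, 3, 5}:
n :  0  1  2  3  4  5  6  7  8  9 10 11 12 13 14 15
G :  0  1  0  1  0  1  0  1  0  1  0  1  0  1  0  1
G_C(15) = 1.
Combined Grundy value = 0 ⊕ 1 ⊕ 1 = 0.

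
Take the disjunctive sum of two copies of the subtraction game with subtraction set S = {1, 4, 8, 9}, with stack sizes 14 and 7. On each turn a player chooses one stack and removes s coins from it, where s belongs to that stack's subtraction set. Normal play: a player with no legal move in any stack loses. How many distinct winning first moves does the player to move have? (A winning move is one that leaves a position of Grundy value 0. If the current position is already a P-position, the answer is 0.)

All stacks use S = {1, 4, 8, 9}:
G(0) = 0
G(1) = mex{0} = 1
G(2) = mex{1} = 0
G(3) = mex{0} = 1
G(4) = mex{1,0} = 2
G(5) = mex{2,1} = 0
G(6) = mex{0,0} = 1
G(7) = mex{1,1} = 0
G(8) = mex{0,2,0} = 1
G(9) = mex{1,0,1,0} = 2
G(10) = mex{2,1,0,1} = 3
G(11) = mex{3,0,1,0} = 2
G(12) = mex{2,1,2,1} = 0
G(13) = mex{0,2,0,2} = 1
G(14) = mex{1,3,1,0} = 2
Stack A: G(14) = 2.
Stack B: G(7) = 0.
Combined Grundy value = 2 ⊕ 0 = 2.
A winning move leaves total XOR = 0, i.e. changes one component's Grundy value g to g ⊕ X where X is the current total.
Stack A: need g' = 2⊕2 = 0. Options: 14−1→G=1, 14−4→G=3, 14−8→G=1, 14−9→G=0. Hits: 1.
Stack B: need g' = 0⊕2 = 2. Options: 7−1→G=1, 7−4→G=1. Hits: 0.

1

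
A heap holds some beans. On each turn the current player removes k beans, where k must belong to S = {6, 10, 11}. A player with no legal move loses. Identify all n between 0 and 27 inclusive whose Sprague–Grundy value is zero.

0, 1, 2, 3, 4, 5, 17, 18, 19, 20, 21, 22

n :  0  1  2  3  4  5  6  7  8  9 10 11 12 13 14 15 16 17 18 19 20 21 22 23 24 25 26 27
G :  0  0  0  0  0  0  1  1  1  1  1  1  2  2  2  2  2  0  0  0  0  0  0  1  1  1  1  1
P-positions are exactly the n with G(n) = 0.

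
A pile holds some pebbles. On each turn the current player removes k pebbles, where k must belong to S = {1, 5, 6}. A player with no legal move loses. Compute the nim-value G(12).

1

n :  0  1  2  3  4  5  6  7  8  9 10 11 12
G :  0  1  0  1  0  1  2  3  2  3  2  0  1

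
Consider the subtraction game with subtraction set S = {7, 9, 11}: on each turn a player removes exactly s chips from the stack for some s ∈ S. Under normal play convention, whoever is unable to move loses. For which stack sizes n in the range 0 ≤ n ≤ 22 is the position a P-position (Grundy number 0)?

n :  0  1  2  3  4  5  6  7  8  9 10 11 12 13 14 15 16 17 18 19 20 21 22
G :  0  0  0  0  0  0  0  1  1  1  1  1  1  1  2  2  2  2  0  0  0  0  0
P-positions are exactly the n with G(n) = 0.

0, 1, 2, 3, 4, 5, 6, 18, 19, 20, 21, 22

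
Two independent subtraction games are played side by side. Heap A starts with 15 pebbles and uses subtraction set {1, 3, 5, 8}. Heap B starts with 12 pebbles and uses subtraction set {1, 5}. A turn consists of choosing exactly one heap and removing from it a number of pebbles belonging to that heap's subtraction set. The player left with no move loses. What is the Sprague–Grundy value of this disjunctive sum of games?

0

Heap A, S = {1, 3, 5, 8}:
G(0) = 0
G(1) = mex{0} = 1
G(2) = mex{1} = 0
G(3) = mex{0,0} = 1
G(4) = mex{1,1} = 0
G(5) = mex{0,0,0} = 1
G(6) = mex{1,1,1} = 0
G(7) = mex{0,0,0} = 1
G(8) = mex{1,1,1,0} = 2
G(9) = mex{2,0,0,1} = 3
G(10) = mex{3,1,1,0} = 2
G(11) = mex{2,2,0,1} = 3
G(12) = mex{3,3,1,0} = 2
G(13) = mex{2,2,2,1} = 0
G(14) = mex{0,3,3,0} = 1
G(15) = mex{1,2,2,1} = 0
G_A(15) = 0.
Heap B, S = {1, 5}:
n :  0  1  2  3  4  5  6  7  8  9 10 11 12
G :  0  1  0  1  0  1  0  1  0  1  0  1  0
G_B(12) = 0.
Combined Grundy value = 0 ⊕ 0 = 0.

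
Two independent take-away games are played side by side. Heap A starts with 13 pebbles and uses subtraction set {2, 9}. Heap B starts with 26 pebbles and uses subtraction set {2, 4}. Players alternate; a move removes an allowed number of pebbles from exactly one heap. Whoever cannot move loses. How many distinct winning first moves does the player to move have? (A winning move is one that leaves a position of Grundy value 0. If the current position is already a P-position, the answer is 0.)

0

Heap A, S = {2, 9}:
G(0) = 0
G(1) = mex{} = 0
G(2) = mex{0} = 1
G(3) = mex{0} = 1
G(4) = mex{1} = 0
G(5) = mex{1} = 0
G(6) = mex{0} = 1
G(7) = mex{0} = 1
G(8) = mex{1} = 0
G(9) = mex{1,0} = 2
G(10) = mex{0,0} = 1
G(11) = mex{2,1} = 0
G(12) = mex{1,1} = 0
G(13) = mex{0,0} = 1
G_A(13) = 1.
Heap B, S = {2, 4}:
G(0) = 0
G(1) = mex{} = 0
G(2) = mex{0} = 1
G(3) = mex{0} = 1
G(4) = mex{1,0} = 2
G(5) = mex{1,0} = 2
G(6) = mex{2,1} = 0
G(7) = mex{2,1} = 0
G(8) = mex{0,2} = 1
G(9) = mex{0,2} = 1
G(10) = mex{1,0} = 2
G(11) = mex{1,0} = 2
G(12) = mex{2,1} = 0
G(13) = mex{2,1} = 0
G(14) = mex{0,2} = 1
G(15) = mex{0,2} = 1
G(16) = mex{1,0} = 2
G(17) = mex{1,0} = 2
G(18) = mex{2,1} = 0
G(19) = mex{2,1} = 0
G(20) = mex{0,2} = 1
G(21) = mex{0,2} = 1
G(22) = mex{1,0} = 2
G(23) = mex{1,0} = 2
G(24) = mex{2,1} = 0
G(25) = mex{2,1} = 0
G(26) = mex{0,2} = 1
G_B(26) = 1.
Combined Grundy value = 1 ⊕ 1 = 0.
A winning move leaves total XOR = 0, i.e. changes one component's Grundy value g to g ⊕ X where X is the current total.
Heap A: target g' = 1⊕0 = 1, but every legal move changes the Grundy value (mex property), so 0 moves.
Heap B: target g' = 1⊕0 = 1, but every legal move changes the Grundy value (mex property), so 0 moves.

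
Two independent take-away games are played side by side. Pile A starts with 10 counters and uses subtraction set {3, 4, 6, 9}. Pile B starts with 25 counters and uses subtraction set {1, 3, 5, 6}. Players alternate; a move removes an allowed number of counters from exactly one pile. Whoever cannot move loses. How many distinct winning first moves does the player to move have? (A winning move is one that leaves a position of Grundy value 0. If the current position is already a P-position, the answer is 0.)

2

Pile A, S = {3, 4, 6, 9}:
n :  0  1  2  3  4  5  6  7  8  9 10
G :  0  0  0  1  1  1  2  2  2  3  3
G_A(10) = 3.
Pile B, S = {1, 3, 5, 6}:
G(0) = 0
G(1) = mex{0} = 1
G(2) = mex{1} = 0
G(3) = mex{0,0} = 1
G(4) = mex{1,1} = 0
G(5) = mex{0,0,0} = 1
G(6) = mex{1,1,1,0} = 2
G(7) = mex{2,0,0,1} = 3
G(8) = mex{3,1,1,0} = 2
G(9) = mex{2,2,0,1} = 3
G(10) = mex{3,3,1,0} = 2
G(11) = mex{2,2,2,1} = 0
G(12) = mex{0,3,3,2} = 1
G(13) = mex{1,2,2,3} = 0
G(14) = mex{0,0,3,2} = 1
G(15) = mex{1,1,2,3} = 0
G(16) = mex{0,0,0,2} = 1
G(17) = mex{1,1,1,0} = 2
G(18) = mex{2,0,0,1} = 3
G(19) = mex{3,1,1,0} = 2
G(20) = mex{2,2,0,1} = 3
G(21) = mex{3,3,1,0} = 2
G(22) = mex{2,2,2,1} = 0
G(23) = mex{0,3,3,2} = 1
G(24) = mex{1,2,2,3} = 0
G(25) = mex{0,0,3,2} = 1
G_B(25) = 1.
Combined Grundy value = 3 ⊕ 1 = 2.
A winning move leaves total XOR = 0, i.e. changes one component's Grundy value g to g ⊕ X where X is the current total.
Pile A: need g' = 3⊕2 = 1. Options: 10−3→G=2, 10−4→G=2, 10−6→G=1, 10−9→G=0. Hits: 1.
Pile B: need g' = 1⊕2 = 3. Options: 25−1→G=0, 25−3→G=0, 25−5→G=3, 25−6→G=2. Hits: 1.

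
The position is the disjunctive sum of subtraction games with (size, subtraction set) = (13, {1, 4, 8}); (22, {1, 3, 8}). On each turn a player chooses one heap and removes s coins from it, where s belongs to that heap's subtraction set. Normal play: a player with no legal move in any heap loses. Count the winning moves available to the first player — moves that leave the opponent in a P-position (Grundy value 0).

Heap A, S = {1, 4, 8}:
n :  0  1  2  3  4  5  6  7  8  9 10 11 12 13
G :  0  1  0  1  2  0  1  0  1  2  3  2  0  1
G_A(13) = 1.
Heap B, S = {1, 3, 8}:
n :  0  1  2  3  4  5  6  7  8  9 10 11 12 13 14 15 16 17 18 19 20 21 22
G :  0  1  0  1  0  1  0  1  2  3  2  0  1  0  1  0  1  0  1  2  3  2  0
G_B(22) = 0.
Combined Grundy value = 1 ⊕ 0 = 1.
A winning move leaves total XOR = 0, i.e. changes one component's Grundy value g to g ⊕ X where X is the current total.
Heap A: need g' = 1⊕1 = 0. Options: 13−1→G=0, 13−4→G=2, 13−8→G=0. Hits: 2.
Heap B: need g' = 0⊕1 = 1. Options: 22−1→G=2, 22−3→G=2, 22−8→G=1. Hits: 1.

3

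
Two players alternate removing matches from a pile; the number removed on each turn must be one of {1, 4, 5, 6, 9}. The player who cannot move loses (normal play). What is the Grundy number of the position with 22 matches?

0

G(0) = 0
G(1) = mex{0} = 1
G(2) = mex{1} = 0
G(3) = mex{0} = 1
G(4) = mex{1,0} = 2
G(5) = mex{2,1,0} = 3
G(6) = mex{3,0,1,0} = 2
G(7) = mex{2,1,0,1} = 3
G(8) = mex{3,2,1,0} = 4
G(9) = mex{4,3,2,1,0} = 5
G(10) = mex{5,2,3,2,1} = 0
G(11) = mex{0,3,2,3,0} = 1
G(12) = mex{1,4,3,2,1} = 0
G(13) = mex{0,5,4,3,2} = 1
G(14) = mex{1,0,5,4,3} = 2
G(15) = mex{2,1,0,5,2} = 3
G(16) = mex{3,0,1,0,3} = 2
G(17) = mex{2,1,0,1,4} = 3
G(18) = mex{3,2,1,0,5} = 4
G(19) = mex{4,3,2,1,0} = 5
G(20) = mex{5,2,3,2,1} = 0
G(21) = mex{0,3,2,3,0} = 1
G(22) = mex{1,4,3,2,1} = 0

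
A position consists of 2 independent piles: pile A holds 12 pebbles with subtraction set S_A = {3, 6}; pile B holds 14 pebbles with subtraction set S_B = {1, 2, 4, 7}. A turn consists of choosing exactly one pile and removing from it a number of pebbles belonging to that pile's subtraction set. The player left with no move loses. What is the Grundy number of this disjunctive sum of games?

Pile A, S = {3, 6}:
n :  0  1  2  3  4  5  6  7  8  9 10 11 12
G :  0  0  0  1  1  1  2  2  2  0  0  0  1
G_A(12) = 1.
Pile B, S = {1, 2, 4, 7}:
n :  0  1  2  3  4  5  6  7  8  9 10 11 12 13 14
G :  0  1  2  0  1  2  0  1  2  0  1  2  0  1  2
G_B(14) = 2.
Combined Grundy value = 1 ⊕ 2 = 3.

3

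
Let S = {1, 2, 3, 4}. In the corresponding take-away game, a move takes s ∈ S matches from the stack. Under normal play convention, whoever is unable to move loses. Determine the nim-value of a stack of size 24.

4

G(0) = 0
G(1) = mex{0} = 1
G(2) = mex{1,0} = 2
G(3) = mex{2,1,0} = 3
G(4) = mex{3,2,1,0} = 4
G(5) = mex{4,3,2,1} = 0
G(6) = mex{0,4,3,2} = 1
G(7) = mex{1,0,4,3} = 2
G(8) = mex{2,1,0,4} = 3
G(9) = mex{3,2,1,0} = 4
G(10) = mex{4,3,2,1} = 0
G(11) = mex{0,4,3,2} = 1
G(12) = mex{1,0,4,3} = 2
G(13) = mex{2,1,0,4} = 3
G(14) = mex{3,2,1,0} = 4
G(15) = mex{4,3,2,1} = 0
G(16) = mex{0,4,3,2} = 1
G(17) = mex{1,0,4,3} = 2
G(18) = mex{2,1,0,4} = 3
G(19) = mex{3,2,1,0} = 4
G(20) = mex{4,3,2,1} = 0
G(21) = mex{0,4,3,2} = 1
G(22) = mex{1,0,4,3} = 2
G(23) = mex{2,1,0,4} = 3
G(24) = mex{3,2,1,0} = 4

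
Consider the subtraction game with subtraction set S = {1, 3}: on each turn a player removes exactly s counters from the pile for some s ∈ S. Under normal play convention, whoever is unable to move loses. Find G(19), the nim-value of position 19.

n :  0  1  2  3  4  5  6  7  8  9 10 11 12 13 14 15 16 17 18 19
G :  0  1  0  1  0  1  0  1  0  1  0  1  0  1  0  1  0  1  0  1

1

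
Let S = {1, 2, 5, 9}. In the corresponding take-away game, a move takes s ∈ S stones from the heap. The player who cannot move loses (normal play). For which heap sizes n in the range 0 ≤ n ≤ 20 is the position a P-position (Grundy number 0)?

n :  0  1  2  3  4  5  6  7  8  9 10 11 12 13 14 15 16 17 18 19 20
G :  0  1  2  0  1  2  0  1  2  3  0  1  2  0  1  2  0  1  2  3  0
P-positions are exactly the n with G(n) = 0.

0, 3, 6, 10, 13, 16, 20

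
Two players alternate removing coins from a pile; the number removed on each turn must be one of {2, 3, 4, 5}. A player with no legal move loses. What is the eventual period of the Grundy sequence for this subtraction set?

7

G(0) = 0
G(1) = mex{} = 0
G(2) = mex{0} = 1
G(3) = mex{0,0} = 1
G(4) = mex{1,0,0} = 2
G(5) = mex{1,1,0,0} = 2
G(6) = mex{2,1,1,0} = 3
G(7) = mex{2,2,1,1} = 0
G(8) = mex{3,2,2,1} = 0
G(9) = mex{0,3,2,2} = 1
G(10) = mex{0,0,3,2} = 1
G(11) = mex{1,0,0,3} = 2
G(12) = mex{1,1,0,0} = 2
G(13) = mex{2,1,1,0} = 3
G(14) = mex{2,2,1,1} = 0
G(15) = mex{3,2,2,1} = 0
G(n+7) = G(n) holds for n = 0,…,4 (a full window of length max(S) = 5), so the sequence is purely periodic with period 7.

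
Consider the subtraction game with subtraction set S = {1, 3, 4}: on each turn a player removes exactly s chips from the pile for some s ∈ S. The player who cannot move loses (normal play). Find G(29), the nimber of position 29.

1

n :  0  1  2  3  4  5  6  7  8  9 10 11 12 13 14 15 16 17 18 19 20 21 22 23 24 25 26 27 28 29
G :  0  1  0  1  2  3  2  0  1  0  1  2  3  2  0  1  0  1  2  3  2  0  1  0  1  2  3  2  0  1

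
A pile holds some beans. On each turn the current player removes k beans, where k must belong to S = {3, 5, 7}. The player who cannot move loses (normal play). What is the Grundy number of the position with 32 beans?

0

G(0) = 0
G(1) = mex{} = 0
G(2) = mex{} = 0
G(3) = mex{0} = 1
G(4) = mex{0} = 1
G(5) = mex{0,0} = 1
G(6) = mex{1,0} = 2
G(7) = mex{1,0,0} = 2
G(8) = mex{1,1,0} = 2
G(9) = mex{2,1,0} = 3
G(10) = mex{2,1,1} = 0
G(11) = mex{2,2,1} = 0
G(12) = mex{3,2,1} = 0
G(13) = mex{0,2,2} = 1
G(14) = mex{0,3,2} = 1
G(15) = mex{0,0,2} = 1
G(16) = mex{1,0,3} = 2
G(17) = mex{1,0,0} = 2
G(18) = mex{1,1,0} = 2
G(19) = mex{2,1,0} = 3
G(20) = mex{2,1,1} = 0
G(21) = mex{2,2,1} = 0
G(22) = mex{3,2,1} = 0
G(23) = mex{0,2,2} = 1
G(24) = mex{0,3,2} = 1
G(25) = mex{0,0,2} = 1
G(26) = mex{1,0,3} = 2
G(27) = mex{1,0,0} = 2
G(28) = mex{1,1,0} = 2
G(29) = mex{2,1,0} = 3
G(30) = mex{2,1,1} = 0
G(31) = mex{2,2,1} = 0
G(32) = mex{3,2,1} = 0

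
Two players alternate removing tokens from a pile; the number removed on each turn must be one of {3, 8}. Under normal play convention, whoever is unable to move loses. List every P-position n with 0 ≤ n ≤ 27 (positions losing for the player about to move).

n :  0  1  2  3  4  5  6  7  8  9 10 11 12 13 14 15 16 17 18 19 20 21 22 23 24 25 26 27
G :  0  0  0  1  1  1  0  0  2  1  1  0  0  0  1  1  1  0  0  2  1  1  0  0  0  1  1  1
P-positions are exactly the n with G(n) = 0.

0, 1, 2, 6, 7, 11, 12, 13, 17, 18, 22, 23, 24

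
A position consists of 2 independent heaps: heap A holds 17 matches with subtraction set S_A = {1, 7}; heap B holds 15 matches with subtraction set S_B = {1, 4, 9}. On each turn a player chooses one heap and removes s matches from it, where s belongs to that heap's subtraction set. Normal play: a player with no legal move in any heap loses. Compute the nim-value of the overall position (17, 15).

1

Heap A, S = {1, 7}:
G(0) = 0
G(1) = mex{0} = 1
G(2) = mex{1} = 0
G(3) = mex{0} = 1
G(4) = mex{1} = 0
G(5) = mex{0} = 1
G(6) = mex{1} = 0
G(7) = mex{0,0} = 1
G(8) = mex{1,1} = 0
G(9) = mex{0,0} = 1
G(10) = mex{1,1} = 0
G(11) = mex{0,0} = 1
G(12) = mex{1,1} = 0
G(13) = mex{0,0} = 1
G(14) = mex{1,1} = 0
G(15) = mex{0,0} = 1
G(16) = mex{1,1} = 0
G(17) = mex{0,0} = 1
G_A(17) = 1.
Heap B, S = {1, 4, 9}:
G(0) = 0
G(1) = mex{0} = 1
G(2) = mex{1} = 0
G(3) = mex{0} = 1
G(4) = mex{1,0} = 2
G(5) = mex{2,1} = 0
G(6) = mex{0,0} = 1
G(7) = mex{1,1} = 0
G(8) = mex{0,2} = 1
G(9) = mex{1,0,0} = 2
G(10) = mex{2,1,1} = 0
G(11) = mex{0,0,0} = 1
G(12) = mex{1,1,1} = 0
G(13) = mex{0,2,2} = 1
G(14) = mex{1,0,0} = 2
G(15) = mex{2,1,1} = 0
G_B(15) = 0.
Combined Grundy value = 1 ⊕ 0 = 1.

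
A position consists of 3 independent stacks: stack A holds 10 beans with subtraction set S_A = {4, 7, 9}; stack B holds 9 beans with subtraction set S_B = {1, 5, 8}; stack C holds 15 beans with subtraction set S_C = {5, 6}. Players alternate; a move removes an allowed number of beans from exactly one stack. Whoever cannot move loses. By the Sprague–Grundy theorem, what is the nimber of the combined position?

Stack A, S = {4, 7, 9}:
G(0) = 0
G(1) = mex{} = 0
G(2) = mex{} = 0
G(3) = mex{} = 0
G(4) = mex{0} = 1
G(5) = mex{0} = 1
G(6) = mex{0} = 1
G(7) = mex{0,0} = 1
G(8) = mex{1,0} = 2
G(9) = mex{1,0,0} = 2
G(10) = mex{1,0,0} = 2
G_A(10) = 2.
Stack B, S = {1, 5, 8}:
G(0) = 0
G(1) = mex{0} = 1
G(2) = mex{1} = 0
G(3) = mex{0} = 1
G(4) = mex{1} = 0
G(5) = mex{0,0} = 1
G(6) = mex{1,1} = 0
G(7) = mex{0,0} = 1
G(8) = mex{1,1,0} = 2
G(9) = mex{2,0,1} = 3
G_B(9) = 3.
Stack C, S = {5, 6}:
G(0) = 0
G(1) = mex{} = 0
G(2) = mex{} = 0
G(3) = mex{} = 0
G(4) = mex{} = 0
G(5) = mex{0} = 1
G(6) = mex{0,0} = 1
G(7) = mex{0,0} = 1
G(8) = mex{0,0} = 1
G(9) = mex{0,0} = 1
G(10) = mex{1,0} = 2
G(11) = mex{1,1} = 0
G(12) = mex{1,1} = 0
G(13) = mex{1,1} = 0
G(14) = mex{1,1} = 0
G(15) = mex{2,1} = 0
G_C(15) = 0.
Combined Grundy value = 2 ⊕ 3 ⊕ 0 = 1.

1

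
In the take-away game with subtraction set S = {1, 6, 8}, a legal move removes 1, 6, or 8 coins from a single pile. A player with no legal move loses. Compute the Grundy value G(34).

2

G(0) = 0
G(1) = mex{0} = 1
G(2) = mex{1} = 0
G(3) = mex{0} = 1
G(4) = mex{1} = 0
G(5) = mex{0} = 1
G(6) = mex{1,0} = 2
G(7) = mex{2,1} = 0
G(8) = mex{0,0,0} = 1
G(9) = mex{1,1,1} = 0
G(10) = mex{0,0,0} = 1
G(11) = mex{1,1,1} = 0
G(12) = mex{0,2,0} = 1
G(13) = mex{1,0,1} = 2
G(14) = mex{2,1,2} = 0
G(15) = mex{0,0,0} = 1
G(16) = mex{1,1,1} = 0
G(17) = mex{0,0,0} = 1
G(18) = mex{1,1,1} = 0
G(19) = mex{0,2,0} = 1
G(20) = mex{1,0,1} = 2
G(21) = mex{2,1,2} = 0
G(22) = mex{0,0,0} = 1
G(23) = mex{1,1,1} = 0
G(24) = mex{0,0,0} = 1
G(25) = mex{1,1,1} = 0
G(26) = mex{0,2,0} = 1
G(27) = mex{1,0,1} = 2
G(28) = mex{2,1,2} = 0
G(29) = mex{0,0,0} = 1
G(30) = mex{1,1,1} = 0
G(31) = mex{0,0,0} = 1
G(32) = mex{1,1,1} = 0
G(33) = mex{0,2,0} = 1
G(34) = mex{1,0,1} = 2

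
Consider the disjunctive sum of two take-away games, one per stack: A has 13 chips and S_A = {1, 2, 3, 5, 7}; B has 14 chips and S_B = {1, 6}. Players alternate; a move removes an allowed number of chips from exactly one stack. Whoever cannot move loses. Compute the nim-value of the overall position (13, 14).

Stack A, S = {1, 2, 3, 5, 7}:
n :  0  1  2  3  4  5  6  7  8  9 10 11 12 13
G :  0  1  2  3  0  1  2  3  0  1  2  3  0  1
G_A(13) = 1.
Stack B, S = {1, 6}:
n :  0  1  2  3  4  5  6  7  8  9 10 11 12 13 14
G :  0  1  0  1  0  1  2  0  1  0  1  0  1  2  0
G_B(14) = 0.
Combined Grundy value = 1 ⊕ 0 = 1.

1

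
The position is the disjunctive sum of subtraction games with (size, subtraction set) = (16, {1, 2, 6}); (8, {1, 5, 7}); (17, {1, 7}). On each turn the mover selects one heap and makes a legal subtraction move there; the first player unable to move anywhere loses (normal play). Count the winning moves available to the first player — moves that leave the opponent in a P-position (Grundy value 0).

1

Heap A, S = {1, 2, 6}:
G(0) = 0
G(1) = mex{0} = 1
G(2) = mex{1,0} = 2
G(3) = mex{2,1} = 0
G(4) = mex{0,2} = 1
G(5) = mex{1,0} = 2
G(6) = mex{2,1,0} = 3
G(7) = mex{3,2,1} = 0
G(8) = mex{0,3,2} = 1
G(9) = mex{1,0,0} = 2
G(10) = mex{2,1,1} = 0
G(11) = mex{0,2,2} = 1
G(12) = mex{1,0,3} = 2
G(13) = mex{2,1,0} = 3
G(14) = mex{3,2,1} = 0
G(15) = mex{0,3,2} = 1
G(16) = mex{1,0,0} = 2
G_A(16) = 2.
Heap B, S = {1, 5, 7}:
G(0) = 0
G(1) = mex{0} = 1
G(2) = mex{1} = 0
G(3) = mex{0} = 1
G(4) = mex{1} = 0
G(5) = mex{0,0} = 1
G(6) = mex{1,1} = 0
G(7) = mex{0,0,0} = 1
G(8) = mex{1,1,1} = 0
G_B(8) = 0.
Heap C, S = {1, 7}:
G(0) = 0
G(1) = mex{0} = 1
G(2) = mex{1} = 0
G(3) = mex{0} = 1
G(4) = mex{1} = 0
G(5) = mex{0} = 1
G(6) = mex{1} = 0
G(7) = mex{0,0} = 1
G(8) = mex{1,1} = 0
G(9) = mex{0,0} = 1
G(10) = mex{1,1} = 0
G(11) = mex{0,0} = 1
G(12) = mex{1,1} = 0
G(13) = mex{0,0} = 1
G(14) = mex{1,1} = 0
G(15) = mex{0,0} = 1
G(16) = mex{1,1} = 0
G(17) = mex{0,0} = 1
G_C(17) = 1.
Combined Grundy value = 2 ⊕ 0 ⊕ 1 = 3.
A winning move leaves total XOR = 0, i.e. changes one component's Grundy value g to g ⊕ X where X is the current total.
Heap A: need g' = 2⊕3 = 1. Options: 16−1→G=1, 16−2→G=0, 16−6→G=0. Hits: 1.
Heap B: need g' = 0⊕3 = 3. Options: 8−1→G=1, 8−5→G=1, 8−7→G=1. Hits: 0.
Heap C: need g' = 1⊕3 = 2. Options: 17−1→G=0, 17−7→G=0. Hits: 0.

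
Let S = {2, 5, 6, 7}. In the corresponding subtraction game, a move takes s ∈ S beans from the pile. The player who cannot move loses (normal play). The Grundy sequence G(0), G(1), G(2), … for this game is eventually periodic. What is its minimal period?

12

n :  0  1  2  3  4  5  6  7  8  9 10 11 12 13 14 15 16 17 18 19 20 21 22 23 24 25
G :  0  0  1  1  0  2  1  3  2  2  3  3  0  0  1  1  0  2  1  3  2  2  3  3  0  0
G(n+12) = G(n) holds for n = 0,…,6 (a full window of length max(S) = 7), so the sequence is purely periodic with period 12.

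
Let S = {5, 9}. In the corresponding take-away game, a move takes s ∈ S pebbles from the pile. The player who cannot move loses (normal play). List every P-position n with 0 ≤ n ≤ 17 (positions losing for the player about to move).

0, 1, 2, 3, 4, 14, 15, 16, 17

n :  0  1  2  3  4  5  6  7  8  9 10 11 12 13 14 15 16 17
G :  0  0  0  0  0  1  1  1  1  1  2  2  2  2  0  0  0  0
P-positions are exactly the n with G(n) = 0.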